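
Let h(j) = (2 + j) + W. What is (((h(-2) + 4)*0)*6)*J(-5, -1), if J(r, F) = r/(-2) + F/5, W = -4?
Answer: 0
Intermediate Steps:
J(r, F) = -r/2 + F/5 (J(r, F) = r*(-½) + F*(⅕) = -r/2 + F/5)
h(j) = -2 + j (h(j) = (2 + j) - 4 = -2 + j)
(((h(-2) + 4)*0)*6)*J(-5, -1) = ((((-2 - 2) + 4)*0)*6)*(-½*(-5) + (⅕)*(-1)) = (((-4 + 4)*0)*6)*(5/2 - ⅕) = ((0*0)*6)*(23/10) = (0*6)*(23/10) = 0*(23/10) = 0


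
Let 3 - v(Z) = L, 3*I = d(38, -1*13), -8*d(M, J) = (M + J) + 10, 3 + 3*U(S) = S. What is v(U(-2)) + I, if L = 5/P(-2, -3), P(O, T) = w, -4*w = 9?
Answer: 271/72 ≈ 3.7639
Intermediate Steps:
w = -9/4 (w = -¼*9 = -9/4 ≈ -2.2500)
U(S) = -1 + S/3
P(O, T) = -9/4
d(M, J) = -5/4 - J/8 - M/8 (d(M, J) = -((M + J) + 10)/8 = -((J + M) + 10)/8 = -(10 + J + M)/8 = -5/4 - J/8 - M/8)
I = -35/24 (I = (-5/4 - (-1)*13/8 - ⅛*38)/3 = (-5/4 - ⅛*(-13) - 19/4)/3 = (-5/4 + 13/8 - 19/4)/3 = (⅓)*(-35/8) = -35/24 ≈ -1.4583)
L = -20/9 (L = 5/(-9/4) = 5*(-4/9) = -20/9 ≈ -2.2222)
v(Z) = 47/9 (v(Z) = 3 - 1*(-20/9) = 3 + 20/9 = 47/9)
v(U(-2)) + I = 47/9 - 35/24 = 271/72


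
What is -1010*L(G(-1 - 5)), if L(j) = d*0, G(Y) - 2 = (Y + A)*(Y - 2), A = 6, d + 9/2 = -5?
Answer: 0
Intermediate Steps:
d = -19/2 (d = -9/2 - 5 = -19/2 ≈ -9.5000)
G(Y) = 2 + (-2 + Y)*(6 + Y) (G(Y) = 2 + (Y + 6)*(Y - 2) = 2 + (6 + Y)*(-2 + Y) = 2 + (-2 + Y)*(6 + Y))
L(j) = 0 (L(j) = -19/2*0 = 0)
-1010*L(G(-1 - 5)) = -1010*0 = 0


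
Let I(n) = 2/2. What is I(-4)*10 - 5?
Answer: 5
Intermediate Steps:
I(n) = 1 (I(n) = 2*(1/2) = 1)
I(-4)*10 - 5 = 1*10 - 5 = 10 - 5 = 5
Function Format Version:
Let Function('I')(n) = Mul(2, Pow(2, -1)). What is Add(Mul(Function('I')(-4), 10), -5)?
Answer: 5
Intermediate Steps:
Function('I')(n) = 1 (Function('I')(n) = Mul(2, Rational(1, 2)) = 1)
Add(Mul(Function('I')(-4), 10), -5) = Add(Mul(1, 10), -5) = Add(10, -5) = 5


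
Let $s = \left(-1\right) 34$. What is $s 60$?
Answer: $-2040$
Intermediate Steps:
$s = -34$
$s 60 = \left(-34\right) 60 = -2040$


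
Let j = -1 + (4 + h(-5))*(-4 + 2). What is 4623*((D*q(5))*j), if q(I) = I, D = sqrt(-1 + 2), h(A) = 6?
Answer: -485415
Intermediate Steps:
D = 1 (D = sqrt(1) = 1)
j = -21 (j = -1 + (4 + 6)*(-4 + 2) = -1 + 10*(-2) = -1 - 20 = -21)
4623*((D*q(5))*j) = 4623*((1*5)*(-21)) = 4623*(5*(-21)) = 4623*(-105) = -485415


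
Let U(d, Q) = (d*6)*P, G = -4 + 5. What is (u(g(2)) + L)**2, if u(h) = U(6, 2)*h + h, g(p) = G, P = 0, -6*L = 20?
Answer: 49/9 ≈ 5.4444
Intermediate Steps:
L = -10/3 (L = -1/6*20 = -10/3 ≈ -3.3333)
G = 1
g(p) = 1
U(d, Q) = 0 (U(d, Q) = (d*6)*0 = (6*d)*0 = 0)
u(h) = h (u(h) = 0*h + h = 0 + h = h)
(u(g(2)) + L)**2 = (1 - 10/3)**2 = (-7/3)**2 = 49/9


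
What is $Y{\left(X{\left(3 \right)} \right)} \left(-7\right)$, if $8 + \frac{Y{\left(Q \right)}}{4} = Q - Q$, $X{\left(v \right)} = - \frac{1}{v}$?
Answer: $224$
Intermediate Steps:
$Y{\left(Q \right)} = -32$ ($Y{\left(Q \right)} = -32 + 4 \left(Q - Q\right) = -32 + 4 \cdot 0 = -32 + 0 = -32$)
$Y{\left(X{\left(3 \right)} \right)} \left(-7\right) = \left(-32\right) \left(-7\right) = 224$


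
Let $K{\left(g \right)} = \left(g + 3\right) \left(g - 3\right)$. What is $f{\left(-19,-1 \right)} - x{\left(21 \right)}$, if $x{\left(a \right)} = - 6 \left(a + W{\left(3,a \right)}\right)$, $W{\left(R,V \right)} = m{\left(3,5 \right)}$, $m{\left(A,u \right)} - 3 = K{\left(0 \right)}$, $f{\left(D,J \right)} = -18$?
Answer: $72$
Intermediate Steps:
$K{\left(g \right)} = \left(-3 + g\right) \left(3 + g\right)$ ($K{\left(g \right)} = \left(3 + g\right) \left(-3 + g\right) = \left(-3 + g\right) \left(3 + g\right)$)
$m{\left(A,u \right)} = -6$ ($m{\left(A,u \right)} = 3 - \left(9 - 0^{2}\right) = 3 + \left(-9 + 0\right) = 3 - 9 = -6$)
$W{\left(R,V \right)} = -6$
$x{\left(a \right)} = 36 - 6 a$ ($x{\left(a \right)} = - 6 \left(a - 6\right) = - 6 \left(-6 + a\right) = 36 - 6 a$)
$f{\left(-19,-1 \right)} - x{\left(21 \right)} = -18 - \left(36 - 126\right) = -18 - -90 = -18 + 90 = 72$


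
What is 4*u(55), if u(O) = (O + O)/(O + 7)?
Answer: 220/31 ≈ 7.0968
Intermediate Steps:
u(O) = 2*O/(7 + O) (u(O) = (2*O)/(7 + O) = 2*O/(7 + O))
4*u(55) = 4*(2*55/(7 + 55)) = 4*(2*55/62) = 4*(2*55*(1/62)) = 4*(55/31) = 220/31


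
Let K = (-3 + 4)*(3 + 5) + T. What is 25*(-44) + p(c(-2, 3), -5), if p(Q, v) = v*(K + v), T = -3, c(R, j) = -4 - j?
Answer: -1100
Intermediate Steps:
K = 5 (K = (-3 + 4)*(3 + 5) - 3 = 1*8 - 3 = 8 - 3 = 5)
p(Q, v) = v*(5 + v)
25*(-44) + p(c(-2, 3), -5) = 25*(-44) - 5*(5 - 5) = -1100 - 5*0 = -1100 + 0 = -1100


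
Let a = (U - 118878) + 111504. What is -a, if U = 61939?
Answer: -54565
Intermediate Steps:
a = 54565 (a = (61939 - 118878) + 111504 = -56939 + 111504 = 54565)
-a = -1*54565 = -54565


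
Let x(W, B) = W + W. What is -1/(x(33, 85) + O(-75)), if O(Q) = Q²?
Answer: -1/5691 ≈ -0.00017572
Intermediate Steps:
x(W, B) = 2*W
-1/(x(33, 85) + O(-75)) = -1/(2*33 + (-75)²) = -1/(66 + 5625) = -1/5691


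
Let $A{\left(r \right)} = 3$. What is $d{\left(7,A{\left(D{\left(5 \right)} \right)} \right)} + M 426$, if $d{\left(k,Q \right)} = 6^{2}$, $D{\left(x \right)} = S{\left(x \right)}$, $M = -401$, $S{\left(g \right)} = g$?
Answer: $-170790$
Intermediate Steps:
$D{\left(x \right)} = x$
$d{\left(k,Q \right)} = 36$
$d{\left(7,A{\left(D{\left(5 \right)} \right)} \right)} + M 426 = 36 - 170826 = -170790$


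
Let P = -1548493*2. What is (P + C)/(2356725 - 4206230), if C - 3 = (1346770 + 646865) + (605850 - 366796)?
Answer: 864294/1849505 ≈ 0.46731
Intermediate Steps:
C = 2232692 (C = 3 + ((1346770 + 646865) + (605850 - 366796)) = 3 + (1993635 + 239054) = 3 + 2232689 = 2232692)
P = -3096986
(P + C)/(2356725 - 4206230) = (-3096986 + 2232692)/(2356725 - 4206230) = -864294/(-1849505) = -864294*(-1/1849505) = 864294/1849505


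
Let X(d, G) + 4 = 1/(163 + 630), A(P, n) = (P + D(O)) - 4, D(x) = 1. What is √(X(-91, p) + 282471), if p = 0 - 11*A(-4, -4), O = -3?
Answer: 2*√44407272819/793 ≈ 531.48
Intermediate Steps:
A(P, n) = -3 + P (A(P, n) = (P + 1) - 4 = (1 + P) - 4 = -3 + P)
p = 77 (p = 0 - 11*(-3 - 4) = 0 - 11*(-7) = 0 + 77 = 77)
X(d, G) = -3171/793 (X(d, G) = -4 + 1/(163 + 630) = -4 + 1/793 = -3171/793)
√(X(-91, p) + 282471) = √(-3171/793 + 282471) = √(223996332/793) = 2*√44407272819/793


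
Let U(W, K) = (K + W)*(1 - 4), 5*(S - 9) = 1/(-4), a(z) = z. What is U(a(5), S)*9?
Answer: -7533/20 ≈ -376.65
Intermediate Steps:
S = 179/20 (S = 9 + (1/5)/(-4) = 9 + (1/5)*(-1/4) = 9 - 1/20 = 179/20 ≈ 8.9500)
U(W, K) = -3*K - 3*W (U(W, K) = (K + W)*(-3) = -3*K - 3*W)
U(a(5), S)*9 = (-3*179/20 - 3*5)*9 = (-537/20 - 15)*9 = -837/20*9 = -7533/20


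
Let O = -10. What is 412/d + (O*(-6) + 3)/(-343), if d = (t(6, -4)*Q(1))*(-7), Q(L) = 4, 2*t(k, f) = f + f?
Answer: 685/196 ≈ 3.4949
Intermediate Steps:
t(k, f) = f (t(k, f) = (f + f)/2 = (2*f)/2 = f)
d = 112 (d = -4*4*(-7) = -16*(-7) = 112)
412/d + (O*(-6) + 3)/(-343) = 412/112 + (-10*(-6) + 3)/(-343) = 412*(1/112) + (60 + 3)*(-1/343) = 103/28 + 63*(-1/343) = 103/28 - 9/49 = 685/196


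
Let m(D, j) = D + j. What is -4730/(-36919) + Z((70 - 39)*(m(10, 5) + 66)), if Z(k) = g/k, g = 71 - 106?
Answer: 10584865/92703609 ≈ 0.11418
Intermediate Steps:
g = -35
Z(k) = -35/k
-4730/(-36919) + Z((70 - 39)*(m(10, 5) + 66)) = -4730/(-36919) - 35*1/((70 - 39)*((10 + 5) + 66)) = -4730*(-1/36919) - 35*1/(31*(15 + 66)) = 4730/36919 - 35/(31*81) = 4730/36919 - 35/2511 = 10584865/92703609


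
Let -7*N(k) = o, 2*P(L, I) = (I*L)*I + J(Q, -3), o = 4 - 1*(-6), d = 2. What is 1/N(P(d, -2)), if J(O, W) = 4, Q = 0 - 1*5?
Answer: -7/10 ≈ -0.70000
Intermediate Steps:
Q = -5 (Q = 0 - 5 = -5)
o = 10 (o = 4 + 6 = 10)
P(L, I) = 2 + L*I²/2 (P(L, I) = ((I*L)*I + 4)/2 = (L*I² + 4)/2 = (4 + L*I²)/2 = 2 + L*I²/2)
N(k) = -10/7 (N(k) = -⅐*10 = -10/7)
1/N(P(d, -2)) = 1/(-10/7) = -7/10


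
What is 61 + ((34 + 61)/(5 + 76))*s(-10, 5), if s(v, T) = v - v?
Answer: 61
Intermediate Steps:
s(v, T) = 0
61 + ((34 + 61)/(5 + 76))*s(-10, 5) = 61 + ((34 + 61)/(5 + 76))*0 = 61 + (95/81)*0 = 61 + 0 = 61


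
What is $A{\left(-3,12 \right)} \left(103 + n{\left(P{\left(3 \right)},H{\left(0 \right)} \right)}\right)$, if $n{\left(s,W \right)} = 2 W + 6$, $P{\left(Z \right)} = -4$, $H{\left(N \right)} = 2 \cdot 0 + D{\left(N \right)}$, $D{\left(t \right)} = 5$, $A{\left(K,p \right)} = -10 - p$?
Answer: $-2618$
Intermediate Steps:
$H{\left(N \right)} = 5$ ($H{\left(N \right)} = 2 \cdot 0 + 5 = 0 + 5 = 5$)
$n{\left(s,W \right)} = 6 + 2 W$
$A{\left(-3,12 \right)} \left(103 + n{\left(P{\left(3 \right)},H{\left(0 \right)} \right)}\right) = \left(-10 - 12\right) \left(103 + \left(6 + 2 \cdot 5\right)\right) = \left(-10 - 12\right) \left(103 + \left(6 + 10\right)\right) = - 22 \left(103 + 16\right) = \left(-22\right) 119 = -2618$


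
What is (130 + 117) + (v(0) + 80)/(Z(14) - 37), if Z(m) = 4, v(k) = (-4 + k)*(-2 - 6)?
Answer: 8039/33 ≈ 243.61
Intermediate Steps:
v(k) = 32 - 8*k (v(k) = (-4 + k)*(-8) = 32 - 8*k)
(130 + 117) + (v(0) + 80)/(Z(14) - 37) = (130 + 117) + ((32 - 8*0) + 80)/(4 - 37) = 247 + ((32 + 0) + 80)/(-33) = 247 + (32 + 80)*(-1/33) = 247 + 112*(-1/33) = 247 - 112/33 = 8039/33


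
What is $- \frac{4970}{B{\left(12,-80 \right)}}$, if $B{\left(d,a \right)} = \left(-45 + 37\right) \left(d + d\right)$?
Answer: $\frac{2485}{96} \approx 25.885$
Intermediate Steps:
$B{\left(d,a \right)} = - 16 d$ ($B{\left(d,a \right)} = - 8 \cdot 2 d = - 16 d$)
$- \frac{4970}{B{\left(12,-80 \right)}} = - \frac{4970}{\left(-16\right) 12} = - \frac{4970}{-192} = \left(-4970\right) \left(- \frac{1}{192}\right) = \frac{2485}{96}$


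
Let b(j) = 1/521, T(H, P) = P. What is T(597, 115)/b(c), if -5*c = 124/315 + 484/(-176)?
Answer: 59915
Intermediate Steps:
c = 2969/6300 (c = -(124/315 + 484/(-176))/5 = -(124*(1/315) + 484*(-1/176))/5 = -(124/315 - 11/4)/5 = -1/5*(-2969/1260) = 2969/6300 ≈ 0.47127)
b(j) = 1/521
T(597, 115)/b(c) = 115/(1/521) = 115*521 = 59915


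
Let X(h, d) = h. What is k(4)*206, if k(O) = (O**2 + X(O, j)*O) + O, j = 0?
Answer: 7416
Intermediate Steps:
k(O) = O + 2*O**2 (k(O) = (O**2 + O*O) + O = (O**2 + O**2) + O = 2*O**2 + O = O + 2*O**2)
k(4)*206 = (4*(1 + 2*4))*206 = (4*(1 + 8))*206 = (4*9)*206 = 36*206 = 7416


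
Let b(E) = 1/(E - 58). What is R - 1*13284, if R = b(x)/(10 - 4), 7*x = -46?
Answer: -36026215/2712 ≈ -13284.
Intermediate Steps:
x = -46/7 (x = (⅐)*(-46) = -46/7 ≈ -6.5714)
b(E) = 1/(-58 + E)
R = -7/2712 (R = 1/((-58 - 46/7)*(10 - 4)) = 1/(-452/7*6) = -7/452*⅙ = -7/2712 ≈ -0.0025811)
R - 1*13284 = -7/2712 - 1*13284 = -7/2712 - 13284 = -36026215/2712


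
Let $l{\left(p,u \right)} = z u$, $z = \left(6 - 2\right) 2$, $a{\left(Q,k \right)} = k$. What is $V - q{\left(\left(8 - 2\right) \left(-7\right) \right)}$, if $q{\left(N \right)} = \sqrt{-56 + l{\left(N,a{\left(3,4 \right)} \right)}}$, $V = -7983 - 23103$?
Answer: $-31086 - 2 i \sqrt{6} \approx -31086.0 - 4.899 i$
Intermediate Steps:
$z = 8$ ($z = 4 \cdot 2 = 8$)
$l{\left(p,u \right)} = 8 u$
$V = -31086$
$q{\left(N \right)} = 2 i \sqrt{6}$ ($q{\left(N \right)} = \sqrt{-56 + 8 \cdot 4} = \sqrt{-56 + 32} = \sqrt{-24} = 2 i \sqrt{6}$)
$V - q{\left(\left(8 - 2\right) \left(-7\right) \right)} = -31086 - 2 i \sqrt{6}$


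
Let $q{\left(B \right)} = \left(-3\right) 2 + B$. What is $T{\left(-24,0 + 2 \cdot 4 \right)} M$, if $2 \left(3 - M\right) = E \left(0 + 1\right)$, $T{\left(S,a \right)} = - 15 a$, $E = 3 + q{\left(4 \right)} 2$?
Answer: $-420$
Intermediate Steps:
$q{\left(B \right)} = -6 + B$
$E = -1$ ($E = 3 + \left(-6 + 4\right) 2 = 3 - 4 = -1$)
$M = \frac{7}{2}$ ($M = 3 - \frac{\left(-1\right) \left(0 + 1\right)}{2} = 3 - \frac{\left(-1\right) 1}{2} = 3 - - \frac{1}{2} = 3 + \frac{1}{2} = \frac{7}{2} \approx 3.5$)
$T{\left(-24,0 + 2 \cdot 4 \right)} M = - 15 \left(0 + 2 \cdot 4\right) \frac{7}{2} = - 15 \left(0 + 8\right) \frac{7}{2} = \left(-15\right) 8 \cdot \frac{7}{2} = \left(-120\right) \frac{7}{2} = -420$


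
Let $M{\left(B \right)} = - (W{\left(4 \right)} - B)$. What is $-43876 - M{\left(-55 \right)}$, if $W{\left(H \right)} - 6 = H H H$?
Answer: $-43751$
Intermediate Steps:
$W{\left(H \right)} = 6 + H^{3}$ ($W{\left(H \right)} = 6 + H H H = 6 + H^{2} H = 6 + H^{3}$)
$M{\left(B \right)} = -70 + B$ ($M{\left(B \right)} = - (\left(6 + 4^{3}\right) - B) = - (\left(6 + 64\right) - B) = - (70 - B) = -70 + B$)
$-43876 - M{\left(-55 \right)} = -43876 - \left(-70 - 55\right) = -43876 - -125 = -43876 + 125 = -43751$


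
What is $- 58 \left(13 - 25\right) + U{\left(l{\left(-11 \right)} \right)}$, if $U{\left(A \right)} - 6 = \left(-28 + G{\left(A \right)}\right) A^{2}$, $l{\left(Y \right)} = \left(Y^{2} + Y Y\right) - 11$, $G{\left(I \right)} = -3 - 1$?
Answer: $-1706850$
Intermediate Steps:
$G{\left(I \right)} = -4$
$l{\left(Y \right)} = -11 + 2 Y^{2}$ ($l{\left(Y \right)} = \left(Y^{2} + Y^{2}\right) - 11 = 2 Y^{2} - 11 = -11 + 2 Y^{2}$)
$U{\left(A \right)} = 6 - 32 A^{2}$ ($U{\left(A \right)} = 6 + \left(-28 - 4\right) A^{2} = 6 - 32 A^{2}$)
$- 58 \left(13 - 25\right) + U{\left(l{\left(-11 \right)} \right)} = - 58 \left(13 - 25\right) + \left(6 - 32 \left(-11 + 2 \left(-11\right)^{2}\right)^{2}\right) = \left(-58\right) \left(-12\right) + \left(6 - 32 \left(-11 + 2 \cdot 121\right)^{2}\right) = 696 + \left(6 - 32 \left(-11 + 242\right)^{2}\right) = 696 + \left(6 - 32 \cdot 231^{2}\right) = 696 + \left(6 - 1707552\right) = 696 - 1707546 = -1706850$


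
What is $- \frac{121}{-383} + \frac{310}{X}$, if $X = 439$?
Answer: $\frac{171849}{168137} \approx 1.0221$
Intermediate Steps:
$- \frac{121}{-383} + \frac{310}{X} = - \frac{121}{-383} + \frac{310}{439} = \left(-121\right) \left(- \frac{1}{383}\right) + 310 \cdot \frac{1}{439} = \frac{121}{383} + \frac{310}{439} = \frac{171849}{168137}$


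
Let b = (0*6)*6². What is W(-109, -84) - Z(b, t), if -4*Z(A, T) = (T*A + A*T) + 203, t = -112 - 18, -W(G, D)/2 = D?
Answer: 875/4 ≈ 218.75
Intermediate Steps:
W(G, D) = -2*D
b = 0 (b = 0*36 = 0)
t = -130
Z(A, T) = -203/4 - A*T/2 (Z(A, T) = -((T*A + A*T) + 203)/4 = -((A*T + A*T) + 203)/4 = -(2*A*T + 203)/4 = -(203 + 2*A*T)/4 = -203/4 - A*T/2)
W(-109, -84) - Z(b, t) = -2*(-84) - (-203/4 - ½*0*(-130)) = 168 - (-203/4 + 0) = 168 - 1*(-203/4) = 168 + 203/4 = 875/4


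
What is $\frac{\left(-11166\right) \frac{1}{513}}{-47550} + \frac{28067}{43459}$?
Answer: $\frac{8783689798}{13591050075} \approx 0.64629$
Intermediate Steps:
$\frac{\left(-11166\right) \frac{1}{513}}{-47550} + \frac{28067}{43459} = \left(-11166\right) \frac{1}{513} \left(- \frac{1}{47550}\right) + 28067 \cdot \frac{1}{43459} = \left(- \frac{3722}{171}\right) \left(- \frac{1}{47550}\right) + \frac{2159}{3343} = \frac{1861}{4065525} + \frac{2159}{3343} = \frac{8783689798}{13591050075}$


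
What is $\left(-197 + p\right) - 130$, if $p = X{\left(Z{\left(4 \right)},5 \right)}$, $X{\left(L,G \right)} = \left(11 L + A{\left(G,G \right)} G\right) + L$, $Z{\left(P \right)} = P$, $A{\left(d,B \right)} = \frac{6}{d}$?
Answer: $-273$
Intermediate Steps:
$X{\left(L,G \right)} = 6 + 12 L$ ($X{\left(L,G \right)} = \left(11 L + \frac{6}{G} G\right) + L = \left(11 L + 6\right) + L = \left(6 + 11 L\right) + L = 6 + 12 L$)
$p = 54$ ($p = 6 + 12 \cdot 4 = 6 + 48 = 54$)
$\left(-197 + p\right) - 130 = \left(-197 + 54\right) - 130 = -143 - 130 = -273$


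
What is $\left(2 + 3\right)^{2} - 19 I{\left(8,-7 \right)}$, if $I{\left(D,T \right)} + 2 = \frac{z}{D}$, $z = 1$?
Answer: $\frac{485}{8} \approx 60.625$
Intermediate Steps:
$I{\left(D,T \right)} = -2 + \frac{1}{D}$ ($I{\left(D,T \right)} = -2 + 1 \frac{1}{D} = -2 + \frac{1}{D}$)
$\left(2 + 3\right)^{2} - 19 I{\left(8,-7 \right)} = \left(2 + 3\right)^{2} - 19 \left(-2 + \frac{1}{8}\right) = 5^{2} - 19 \left(-2 + \frac{1}{8}\right) = 25 - - \frac{285}{8} = 25 + \frac{285}{8} = \frac{485}{8}$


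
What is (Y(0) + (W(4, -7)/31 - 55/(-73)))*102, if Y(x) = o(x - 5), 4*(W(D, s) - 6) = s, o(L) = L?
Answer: -1897149/4526 ≈ -419.17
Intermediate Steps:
W(D, s) = 6 + s/4
Y(x) = -5 + x (Y(x) = x - 5 = -5 + x)
(Y(0) + (W(4, -7)/31 - 55/(-73)))*102 = ((-5 + 0) + ((6 + (1/4)*(-7))/31 - 55/(-73)))*102 = (-5 + ((6 - 7/4)*(1/31) - 55*(-1/73)))*102 = (-5 + ((17/4)*(1/31) + 55/73))*102 = (-5 + (17/124 + 55/73))*102 = (-5 + 8061/9052)*102 = -37199/9052*102 = -1897149/4526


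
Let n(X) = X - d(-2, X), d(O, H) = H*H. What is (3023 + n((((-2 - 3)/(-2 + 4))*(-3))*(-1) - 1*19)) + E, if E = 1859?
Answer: 16613/4 ≈ 4153.3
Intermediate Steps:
d(O, H) = H**2
n(X) = X - X**2
(3023 + n((((-2 - 3)/(-2 + 4))*(-3))*(-1) - 1*19)) + E = (3023 + ((((-2 - 3)/(-2 + 4))*(-3))*(-1) - 1*19)*(1 - ((((-2 - 3)/(-2 + 4))*(-3))*(-1) - 1*19))) + 1859 = (3023 + ((-5/2*(-3))*(-1) - 19)*(1 - ((-5/2*(-3))*(-1) - 19))) + 1859 = (3023 + ((-5*1/2*(-3))*(-1) - 19)*(1 - ((-5*1/2*(-3))*(-1) - 19))) + 1859 = (3023 + (-5/2*(-3)*(-1) - 19)*(1 - (-5/2*(-3)*(-1) - 19))) + 1859 = (3023 + ((15/2)*(-1) - 19)*(1 - ((15/2)*(-1) - 19))) + 1859 = (3023 + (-15/2 - 19)*(1 - (-15/2 - 19))) + 1859 = (3023 - 53*(1 - 1*(-53/2))/2) + 1859 = (3023 - 53*(1 + 53/2)/2) + 1859 = (3023 - 53/2*55/2) + 1859 = (3023 - 2915/4) + 1859 = 9177/4 + 1859 = 16613/4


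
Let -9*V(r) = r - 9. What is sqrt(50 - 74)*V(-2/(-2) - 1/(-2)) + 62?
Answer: 62 + 5*I*sqrt(6)/3 ≈ 62.0 + 4.0825*I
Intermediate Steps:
V(r) = 1 - r/9 (V(r) = -(r - 9)/9 = -(-9 + r)/9 = 1 - r/9)
sqrt(50 - 74)*V(-2/(-2) - 1/(-2)) + 62 = sqrt(50 - 74)*(1 - (-2/(-2) - 1/(-2))/9) + 62 = sqrt(-24)*(1 - (-2*(-1/2) - 1*(-1/2))/9) + 62 = (2*I*sqrt(6))*(1 - (1 + 1/2)/9) + 62 = (2*I*sqrt(6))*(1 - 1/9*3/2) + 62 = (2*I*sqrt(6))*(1 - 1/6) + 62 = (2*I*sqrt(6))*(5/6) + 62 = 5*I*sqrt(6)/3 + 62 = 62 + 5*I*sqrt(6)/3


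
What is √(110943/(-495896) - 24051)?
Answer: I*√1478626199689386/247948 ≈ 155.08*I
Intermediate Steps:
√(110943/(-495896) - 24051) = √(110943*(-1/495896) - 24051) = √(-110943/495896 - 24051) = √(-11926905639/495896) = I*√1478626199689386/247948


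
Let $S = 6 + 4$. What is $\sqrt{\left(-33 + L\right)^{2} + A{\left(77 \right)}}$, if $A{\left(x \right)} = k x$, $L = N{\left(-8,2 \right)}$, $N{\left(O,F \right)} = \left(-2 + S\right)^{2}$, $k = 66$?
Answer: $\sqrt{6043} \approx 77.737$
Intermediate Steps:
$S = 10$
$N{\left(O,F \right)} = 64$ ($N{\left(O,F \right)} = \left(-2 + 10\right)^{2} = 8^{2} = 64$)
$L = 64$
$A{\left(x \right)} = 66 x$
$\sqrt{\left(-33 + L\right)^{2} + A{\left(77 \right)}} = \sqrt{\left(-33 + 64\right)^{2} + 66 \cdot 77} = \sqrt{31^{2} + 5082} = \sqrt{961 + 5082} = \sqrt{6043}$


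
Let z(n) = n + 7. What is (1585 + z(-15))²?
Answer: 2486929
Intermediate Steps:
z(n) = 7 + n
(1585 + z(-15))² = (1585 + (7 - 15))² = (1585 - 8)² = 1577² = 2486929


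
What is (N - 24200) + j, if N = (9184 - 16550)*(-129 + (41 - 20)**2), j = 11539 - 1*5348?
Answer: -2316201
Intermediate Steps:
j = 6191 (j = 11539 - 5348 = 6191)
N = -2298192 (N = -7366*(-129 + 21**2) = -7366*(-129 + 441) = -7366*312 = -2298192)
(N - 24200) + j = (-2298192 - 24200) + 6191 = -2322392 + 6191 = -2316201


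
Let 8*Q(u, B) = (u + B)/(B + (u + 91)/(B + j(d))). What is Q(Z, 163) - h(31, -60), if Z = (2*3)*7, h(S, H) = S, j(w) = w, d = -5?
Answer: -3193793/103548 ≈ -30.844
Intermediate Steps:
Z = 42 (Z = 6*7 = 42)
Q(u, B) = (B + u)/(8*(B + (91 + u)/(-5 + B))) (Q(u, B) = ((u + B)/(B + (u + 91)/(B - 5)))/8 = ((B + u)/(B + (91 + u)/(-5 + B)))/8 = (B + u)/(8*(B + (91 + u)/(-5 + B))))
Q(Z, 163) - h(31, -60) = (163**2 - 5*163 - 5*42 + 163*42)/(8*(91 + 42 + 163**2 - 5*163)) - 1*31 = (26569 - 815 - 210 + 6846)/(8*(91 + 42 + 26569 - 815)) - 31 = (1/8)*32390/25887 - 31 = (1/8)*(1/25887)*32390 - 31 = 16195/103548 - 31 = -3193793/103548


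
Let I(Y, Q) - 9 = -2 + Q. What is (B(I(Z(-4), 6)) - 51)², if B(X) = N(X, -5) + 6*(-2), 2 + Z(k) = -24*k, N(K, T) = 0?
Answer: 3969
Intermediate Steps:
Z(k) = -2 - 24*k
I(Y, Q) = 7 + Q (I(Y, Q) = 9 + (-2 + Q) = 7 + Q)
B(X) = -12 (B(X) = 0 + 6*(-2) = 0 - 12 = -12)
(B(I(Z(-4), 6)) - 51)² = (-12 - 51)² = (-63)² = 3969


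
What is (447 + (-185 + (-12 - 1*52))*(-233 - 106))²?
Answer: 7200880164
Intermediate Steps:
(447 + (-185 + (-12 - 1*52))*(-233 - 106))² = (447 + (-185 + (-12 - 52))*(-339))² = (447 + (-185 - 64)*(-339))² = (447 - 249*(-339))² = (447 + 84411)² = 84858² = 7200880164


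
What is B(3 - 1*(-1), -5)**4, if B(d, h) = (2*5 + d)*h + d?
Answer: 18974736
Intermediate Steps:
B(d, h) = d + h*(10 + d) (B(d, h) = (10 + d)*h + d = h*(10 + d) + d = d + h*(10 + d))
B(3 - 1*(-1), -5)**4 = ((3 - 1*(-1)) + 10*(-5) + (3 - 1*(-1))*(-5))**4 = ((3 + 1) - 50 + (3 + 1)*(-5))**4 = (4 - 50 + 4*(-5))**4 = (4 - 50 - 20)**4 = (-66)**4 = 18974736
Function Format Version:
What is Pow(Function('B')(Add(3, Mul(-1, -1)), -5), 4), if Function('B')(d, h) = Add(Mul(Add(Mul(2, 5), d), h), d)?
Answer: 18974736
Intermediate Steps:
Function('B')(d, h) = Add(d, Mul(h, Add(10, d))) (Function('B')(d, h) = Add(Mul(Add(10, d), h), d) = Add(Mul(h, Add(10, d)), d) = Add(d, Mul(h, Add(10, d))))
Pow(Function('B')(Add(3, Mul(-1, -1)), -5), 4) = Pow(Add(Add(3, Mul(-1, -1)), Mul(10, -5), Mul(Add(3, Mul(-1, -1)), -5)), 4) = Pow(Add(Add(3, 1), -50, Mul(Add(3, 1), -5)), 4) = Pow(Add(4, -50, Mul(4, -5)), 4) = Pow(Add(4, -50, -20), 4) = Pow(-66, 4) = 18974736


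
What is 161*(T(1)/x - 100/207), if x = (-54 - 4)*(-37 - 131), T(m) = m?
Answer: -324731/4176 ≈ -77.761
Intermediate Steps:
x = 9744 (x = -58*(-168) = 9744)
161*(T(1)/x - 100/207) = 161*(1/9744 - 100/207) = 161*(-324731/672336) = -324731/4176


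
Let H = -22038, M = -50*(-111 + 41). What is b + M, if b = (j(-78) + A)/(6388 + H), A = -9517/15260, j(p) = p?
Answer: 835867699797/238819000 ≈ 3500.0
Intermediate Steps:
A = -9517/15260 (A = -9517*1/15260 = -9517/15260 ≈ -0.62366)
M = 3500 (M = -50*(-70) = 3500)
b = 1199797/238819000 (b = (-78 - 9517/15260)/(6388 - 22038) = -1199797/15260/(-15650) = -1199797/15260*(-1/15650) = 1199797/238819000 ≈ 0.0050239)
b + M = 1199797/238819000 + 3500 = 835867699797/238819000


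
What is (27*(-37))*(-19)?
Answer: 18981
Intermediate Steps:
(27*(-37))*(-19) = -999*(-19) = 18981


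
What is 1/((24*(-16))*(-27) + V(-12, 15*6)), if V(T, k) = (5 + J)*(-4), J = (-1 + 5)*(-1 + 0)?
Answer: 1/10364 ≈ 9.6488e-5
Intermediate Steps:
J = -4 (J = 4*(-1) = -4)
V(T, k) = -4 (V(T, k) = (5 - 4)*(-4) = 1*(-4) = -4)
1/((24*(-16))*(-27) + V(-12, 15*6)) = 1/((24*(-16))*(-27) - 4) = 1/(-384*(-27) - 4) = 1/(10368 - 4) = 1/10364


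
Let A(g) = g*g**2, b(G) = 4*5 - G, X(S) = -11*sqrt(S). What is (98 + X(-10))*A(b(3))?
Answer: 481474 - 54043*I*sqrt(10) ≈ 4.8147e+5 - 1.709e+5*I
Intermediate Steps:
b(G) = 20 - G
A(g) = g**3
(98 + X(-10))*A(b(3)) = (98 - 11*I*sqrt(10))*(20 - 1*3)**3 = (98 - 11*I*sqrt(10))*(20 - 3)**3 = (98 - 11*I*sqrt(10))*17**3 = (98 - 11*I*sqrt(10))*4913 = 481474 - 54043*I*sqrt(10)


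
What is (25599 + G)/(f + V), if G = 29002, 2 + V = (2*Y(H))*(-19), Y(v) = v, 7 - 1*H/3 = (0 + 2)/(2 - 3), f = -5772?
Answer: -54601/6800 ≈ -8.0296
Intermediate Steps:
H = 27 (H = 21 - 3*(0 + 2)/(2 - 3) = 21 - 6/(-1) = 21 - 6*(-1) = 21 - 3*(-2) = 21 + 6 = 27)
V = -1028 (V = -2 + (2*27)*(-19) = -2 + 54*(-19) = -2 - 1026 = -1028)
(25599 + G)/(f + V) = (25599 + 29002)/(-5772 - 1028) = 54601/(-6800) = 54601*(-1/6800) = -54601/6800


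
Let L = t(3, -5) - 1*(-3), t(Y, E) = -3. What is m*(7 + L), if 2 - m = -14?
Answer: 112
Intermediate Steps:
m = 16 (m = 2 - 1*(-14) = 2 + 14 = 16)
L = 0 (L = -3 - 1*(-3) = -3 + 3 = 0)
m*(7 + L) = 16*(7 + 0) = 16*7 = 112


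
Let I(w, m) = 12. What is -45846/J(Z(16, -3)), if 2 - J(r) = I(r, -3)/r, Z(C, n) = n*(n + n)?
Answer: -68769/2 ≈ -34385.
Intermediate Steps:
Z(C, n) = 2*n² (Z(C, n) = n*(2*n) = 2*n²)
J(r) = 2 - 12/r
-45846/J(Z(16, -3)) = -45846/(2 - 12/(2*(-3)²)) = -45846/(2 - 12/(2*9)) = -45846/(2 - 12/18) = -45846/(2 - 12*1/18) = -45846/(2 - ⅔) = -45846/4/3 = -45846*¾ = -68769/2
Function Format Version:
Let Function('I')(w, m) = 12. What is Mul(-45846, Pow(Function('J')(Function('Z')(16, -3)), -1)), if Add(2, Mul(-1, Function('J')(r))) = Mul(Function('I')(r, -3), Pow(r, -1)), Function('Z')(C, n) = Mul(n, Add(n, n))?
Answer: Rational(-68769, 2) ≈ -34385.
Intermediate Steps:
Function('Z')(C, n) = Mul(2, Pow(n, 2)) (Function('Z')(C, n) = Mul(n, Mul(2, n)) = Mul(2, Pow(n, 2)))
Function('J')(r) = Add(2, Mul(-12, Pow(r, -1))) (Function('J')(r) = Add(2, Mul(-1, Mul(12, Pow(r, -1)))) = Add(2, Mul(-12, Pow(r, -1))))
Mul(-45846, Pow(Function('J')(Function('Z')(16, -3)), -1)) = Mul(-45846, Pow(Add(2, Mul(-12, Pow(Mul(2, Pow(-3, 2)), -1))), -1)) = Mul(-45846, Pow(Add(2, Mul(-12, Pow(Mul(2, 9), -1))), -1)) = Mul(-45846, Pow(Add(2, Mul(-12, Pow(18, -1))), -1)) = Mul(-45846, Pow(Add(2, Mul(-12, Rational(1, 18))), -1)) = Mul(-45846, Pow(Add(2, Rational(-2, 3)), -1)) = Mul(-45846, Pow(Rational(4, 3), -1)) = Mul(-45846, Rational(3, 4)) = Rational(-68769, 2)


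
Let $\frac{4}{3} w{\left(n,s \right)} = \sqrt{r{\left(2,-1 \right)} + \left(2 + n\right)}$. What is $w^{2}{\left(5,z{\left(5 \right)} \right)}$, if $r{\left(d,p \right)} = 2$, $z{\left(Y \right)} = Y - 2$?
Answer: $\frac{81}{16} \approx 5.0625$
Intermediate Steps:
$z{\left(Y \right)} = -2 + Y$
$w{\left(n,s \right)} = \frac{3 \sqrt{4 + n}}{4}$ ($w{\left(n,s \right)} = \frac{3 \sqrt{2 + \left(2 + n\right)}}{4} = \frac{3 \sqrt{4 + n}}{4}$)
$w^{2}{\left(5,z{\left(5 \right)} \right)} = \left(\frac{3 \sqrt{4 + 5}}{4}\right)^{2} = \left(\frac{3 \sqrt{9}}{4}\right)^{2} = \left(\frac{3}{4} \cdot 3\right)^{2} = \left(\frac{9}{4}\right)^{2} = \frac{81}{16}$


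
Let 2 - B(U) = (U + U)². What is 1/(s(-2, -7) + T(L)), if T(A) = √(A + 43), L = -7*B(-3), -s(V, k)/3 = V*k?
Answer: -42/1483 - √281/1483 ≈ -0.039624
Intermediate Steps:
B(U) = 2 - 4*U² (B(U) = 2 - (U + U)² = 2 - (2*U)² = 2 - 4*U²)
s(V, k) = -3*V*k
L = 238 (L = -7*(2 - 4*(-3)²) = -7*(2 - 4*9) = -7*(2 - 36) = -7*(-34) = 238)
T(A) = √(43 + A)
1/(s(-2, -7) + T(L)) = 1/(-3*(-2)*(-7) + √(43 + 238)) = 1/(-42 + √281)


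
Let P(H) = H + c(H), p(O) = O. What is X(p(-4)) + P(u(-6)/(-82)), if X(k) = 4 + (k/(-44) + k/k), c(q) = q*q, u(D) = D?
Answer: 95588/18491 ≈ 5.1694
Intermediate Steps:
c(q) = q²
X(k) = 5 - k/44 (X(k) = 4 + (k*(-1/44) + 1) = 4 + (-k/44 + 1) = 4 + (1 - k/44) = 5 - k/44)
P(H) = H + H²
X(p(-4)) + P(u(-6)/(-82)) = (5 - 1/44*(-4)) + (-6/(-82))*(1 - 6/(-82)) = (5 + 1/11) + (-6*(-1/82))*(1 - 6*(-1/82)) = 56/11 + 3*(1 + 3/41)/41 = 56/11 + (3/41)*(44/41) = 56/11 + 132/1681 = 95588/18491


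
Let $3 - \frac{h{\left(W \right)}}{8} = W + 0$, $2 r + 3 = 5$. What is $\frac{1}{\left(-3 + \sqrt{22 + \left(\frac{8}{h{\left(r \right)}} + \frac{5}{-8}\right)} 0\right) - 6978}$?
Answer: $- \frac{1}{6981} \approx -0.00014325$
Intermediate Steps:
$r = 1$ ($r = - \frac{3}{2} + \frac{1}{2} \cdot 5 = - \frac{3}{2} + \frac{5}{2} = 1$)
$h{\left(W \right)} = 24 - 8 W$ ($h{\left(W \right)} = 24 - 8 \left(W + 0\right) = 24 - 8 W$)
$\frac{1}{\left(-3 + \sqrt{22 + \left(\frac{8}{h{\left(r \right)}} + \frac{5}{-8}\right)} 0\right) - 6978} = \frac{1}{\left(-3 + \sqrt{22 + \left(\frac{8}{24 - 8} + \frac{5}{-8}\right)} 0\right) - 6978} = \frac{1}{\left(-3 + \sqrt{22 + \left(\frac{8}{24 - 8} + 5 \left(- \frac{1}{8}\right)\right)} 0\right) - 6978} = \frac{1}{\left(-3 + \sqrt{22 - \left(\frac{5}{8} - \frac{8}{16}\right)} 0\right) - 6978} = \frac{1}{\left(-3 + \sqrt{22 + \left(8 \cdot \frac{1}{16} - \frac{5}{8}\right)} 0\right) - 6978} = \frac{1}{\left(-3 + \sqrt{22 + \left(\frac{1}{2} - \frac{5}{8}\right)} 0\right) - 6978} = \frac{1}{\left(-3 + \sqrt{22 - \frac{1}{8}} \cdot 0\right) - 6978} = \frac{1}{\left(-3 + \sqrt{\frac{175}{8}} \cdot 0\right) - 6978} = \frac{1}{\left(-3 + \frac{5 \sqrt{14}}{4} \cdot 0\right) - 6978} = \frac{1}{\left(-3 + 0\right) - 6978} = \frac{1}{-3 - 6978} = \frac{1}{-6981} = - \frac{1}{6981}$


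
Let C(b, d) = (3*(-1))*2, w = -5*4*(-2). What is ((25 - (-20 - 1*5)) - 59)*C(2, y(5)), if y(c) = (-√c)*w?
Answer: 54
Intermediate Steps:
w = 40 (w = -20*(-2) = 40)
y(c) = -40*√c (y(c) = -√c*40 = -40*√c)
C(b, d) = -6 (C(b, d) = -3*2 = -6)
((25 - (-20 - 1*5)) - 59)*C(2, y(5)) = ((25 - (-20 - 1*5)) - 59)*(-6) = ((25 - (-20 - 5)) - 59)*(-6) = ((25 - 1*(-25)) - 59)*(-6) = ((25 + 25) - 59)*(-6) = (50 - 59)*(-6) = -9*(-6) = 54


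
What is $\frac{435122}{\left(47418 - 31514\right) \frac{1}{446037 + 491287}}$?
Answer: $\frac{50981286691}{1988} \approx 2.5645 \cdot 10^{7}$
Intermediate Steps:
$\frac{435122}{\left(47418 - 31514\right) \frac{1}{446037 + 491287}} = \frac{435122}{15904 \cdot \frac{1}{937324}} = \frac{435122}{\frac{3976}{234331}} = 435122 \cdot \frac{234331}{3976} = \frac{50981286691}{1988}$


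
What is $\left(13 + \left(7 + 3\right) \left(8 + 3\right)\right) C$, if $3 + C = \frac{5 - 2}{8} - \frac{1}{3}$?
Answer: $- \frac{2911}{8} \approx -363.88$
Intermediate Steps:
$C = - \frac{71}{24}$ ($C = -3 - \left(\frac{1}{3} - \frac{5 - 2}{8}\right) = -3 - \left(\frac{1}{3} - \left(5 - 2\right) \frac{1}{8}\right) = -3 + \left(3 \cdot \frac{1}{8} - \frac{1}{3}\right) = -3 + \left(\frac{3}{8} - \frac{1}{3}\right) = -3 + \frac{1}{24} = - \frac{71}{24} \approx -2.9583$)
$\left(13 + \left(7 + 3\right) \left(8 + 3\right)\right) C = \left(13 + \left(7 + 3\right) \left(8 + 3\right)\right) \left(- \frac{71}{24}\right) = \left(13 + 10 \cdot 11\right) \left(- \frac{71}{24}\right) = \left(13 + 110\right) \left(- \frac{71}{24}\right) = 123 \left(- \frac{71}{24}\right) = - \frac{2911}{8}$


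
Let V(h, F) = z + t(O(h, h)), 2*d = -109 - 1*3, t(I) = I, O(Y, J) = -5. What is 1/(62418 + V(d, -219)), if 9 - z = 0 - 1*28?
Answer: 1/62450 ≈ 1.6013e-5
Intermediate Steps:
z = 37 (z = 9 - (0 - 1*28) = 9 - (0 - 28) = 9 - 1*(-28) = 9 + 28 = 37)
d = -56 (d = (-109 - 1*3)/2 = (-109 - 3)/2 = (½)*(-112) = -56)
V(h, F) = 32 (V(h, F) = 37 - 5 = 32)
1/(62418 + V(d, -219)) = 1/(62418 + 32) = 1/62450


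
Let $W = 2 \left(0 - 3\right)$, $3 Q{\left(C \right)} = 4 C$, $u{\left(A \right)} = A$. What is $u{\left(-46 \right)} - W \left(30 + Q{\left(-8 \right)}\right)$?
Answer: $70$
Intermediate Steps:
$Q{\left(C \right)} = \frac{4 C}{3}$
$W = -6$ ($W = 2 \left(-3\right) = -6$)
$u{\left(-46 \right)} - W \left(30 + Q{\left(-8 \right)}\right) = -46 - - 6 \left(30 + \frac{4}{3} \left(-8\right)\right) = -46 - - 6 \left(30 - \frac{32}{3}\right) = -46 - \left(-6\right) \frac{58}{3} = -46 - -116 = -46 + 116 = 70$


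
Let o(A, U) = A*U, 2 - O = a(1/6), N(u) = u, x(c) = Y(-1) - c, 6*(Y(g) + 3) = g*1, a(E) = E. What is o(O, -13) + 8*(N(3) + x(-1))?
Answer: -103/6 ≈ -17.167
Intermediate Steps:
Y(g) = -3 + g/6 (Y(g) = -3 + (g*1)/6 = -3 + g/6)
x(c) = -19/6 - c (x(c) = (-3 + (1/6)*(-1)) - c = (-3 - 1/6) - c = -19/6 - c)
O = 11/6 (O = 2 - 1/6 = 11/6 ≈ 1.8333)
o(O, -13) + 8*(N(3) + x(-1)) = (11/6)*(-13) + 8*(3 + (-19/6 - 1*(-1))) = -143/6 + 8*(3 + (-19/6 + 1)) = -143/6 + 8*(3 - 13/6) = -143/6 + 8*(5/6) = -143/6 + 20/3 = -103/6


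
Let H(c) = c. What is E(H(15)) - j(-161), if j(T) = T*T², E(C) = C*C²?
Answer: 4176656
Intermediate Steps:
E(C) = C³
j(T) = T³
E(H(15)) - j(-161) = 15³ - 1*(-161)³ = 3375 - 1*(-4173281) = 3375 + 4173281 = 4176656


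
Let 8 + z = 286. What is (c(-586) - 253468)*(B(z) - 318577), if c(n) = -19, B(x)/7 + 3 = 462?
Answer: 79940674268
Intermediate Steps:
z = 278 (z = -8 + 286 = 278)
B(x) = 3213 (B(x) = -21 + 7*462 = -21 + 3234 = 3213)
(c(-586) - 253468)*(B(z) - 318577) = (-19 - 253468)*(3213 - 318577) = -253487*(-315364) = 79940674268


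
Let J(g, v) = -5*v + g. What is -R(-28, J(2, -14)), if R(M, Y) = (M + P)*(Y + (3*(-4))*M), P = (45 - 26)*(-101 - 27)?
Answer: 1003680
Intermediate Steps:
P = -2432 (P = 19*(-128) = -2432)
J(g, v) = g - 5*v
R(M, Y) = (-2432 + M)*(Y - 12*M) (R(M, Y) = (M - 2432)*(Y + (3*(-4))*M) = (-2432 + M)*(Y - 12*M))
-R(-28, J(2, -14)) = -(-2432*(2 - 5*(-14)) - 12*(-28)² + 29184*(-28) - 28*(2 - 5*(-14))) = -(-2432*(2 + 70) - 12*784 - 817152 - 28*(2 + 70)) = -(-2432*72 - 9408 - 817152 - 28*72) = -(-175104 - 9408 - 817152 - 2016) = -1*(-1003680) = 1003680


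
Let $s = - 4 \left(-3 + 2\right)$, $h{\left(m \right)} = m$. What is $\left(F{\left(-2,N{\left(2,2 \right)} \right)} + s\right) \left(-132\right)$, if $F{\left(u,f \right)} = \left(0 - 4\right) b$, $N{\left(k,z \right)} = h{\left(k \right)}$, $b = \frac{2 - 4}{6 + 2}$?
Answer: $-660$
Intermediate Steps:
$b = - \frac{1}{4}$ ($b = - \frac{2}{8} = \left(-2\right) \frac{1}{8} = - \frac{1}{4} \approx -0.25$)
$N{\left(k,z \right)} = k$
$F{\left(u,f \right)} = 1$ ($F{\left(u,f \right)} = \left(0 - 4\right) \left(- \frac{1}{4}\right) = \left(-4\right) \left(- \frac{1}{4}\right) = 1$)
$s = 4$ ($s = \left(-4\right) \left(-1\right) = 4$)
$\left(F{\left(-2,N{\left(2,2 \right)} \right)} + s\right) \left(-132\right) = \left(1 + 4\right) \left(-132\right) = 5 \left(-132\right) = -660$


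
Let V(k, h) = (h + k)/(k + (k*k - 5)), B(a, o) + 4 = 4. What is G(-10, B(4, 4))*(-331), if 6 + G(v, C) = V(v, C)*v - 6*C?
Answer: 27142/17 ≈ 1596.6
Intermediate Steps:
B(a, o) = 0 (B(a, o) = -4 + 4 = 0)
V(k, h) = (h + k)/(-5 + k + k²) (V(k, h) = (h + k)/(k + (k² - 5)) = (h + k)/(k + (-5 + k²)) = (h + k)/(-5 + k + k²))
G(v, C) = -6 - 6*C + v*(C + v)/(-5 + v + v²) (G(v, C) = -6 + (((C + v)/(-5 + v + v²))*v - 6*C) = -6 + (v*(C + v)/(-5 + v + v²) - 6*C) = -6 + (-6*C + v*(C + v)/(-5 + v + v²)) = -6 - 6*C + v*(C + v)/(-5 + v + v²))
G(-10, B(4, 4))*(-331) = ((-10*(0 - 10) - 6*(1 + 0)*(-5 - 10 + (-10)²))/(-5 - 10 + (-10)²))*(-331) = ((-10*(-10) - 6*1*(-5 - 10 + 100))/(-5 - 10 + 100))*(-331) = ((100 - 6*1*85)/85)*(-331) = ((100 - 510)/85)*(-331) = ((1/85)*(-410))*(-331) = -82/17*(-331) = 27142/17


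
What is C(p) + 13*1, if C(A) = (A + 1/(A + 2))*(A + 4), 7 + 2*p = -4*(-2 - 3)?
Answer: 5609/68 ≈ 82.485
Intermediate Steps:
p = 13/2 (p = -7/2 + (-4*(-2 - 3))/2 = -7/2 + (-4*(-5))/2 = -7/2 + (½)*20 = -7/2 + 10 = 13/2 ≈ 6.5000)
C(A) = (4 + A)*(A + 1/(2 + A)) (C(A) = (A + 1/(2 + A))*(4 + A) = (4 + A)*(A + 1/(2 + A)))
C(p) + 13*1 = (4 + (13/2)³ + 6*(13/2)² + 9*(13/2))/(2 + 13/2) + 13*1 = (4 + 2197/8 + 6*(169/4) + 117/2)/(17/2) + 13 = 2*(4 + 2197/8 + 507/2 + 117/2)/17 + 13 = (2/17)*(4725/8) + 13 = 4725/68 + 13 = 5609/68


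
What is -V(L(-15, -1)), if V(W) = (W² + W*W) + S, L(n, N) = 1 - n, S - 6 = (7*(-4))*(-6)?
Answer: -686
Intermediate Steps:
S = 174 (S = 6 + (7*(-4))*(-6) = 6 - 28*(-6) = 6 + 168 = 174)
V(W) = 174 + 2*W² (V(W) = (W² + W*W) + 174 = (W² + W²) + 174 = 2*W² + 174 = 174 + 2*W²)
-V(L(-15, -1)) = -(174 + 2*(1 - 1*(-15))²) = -(174 + 2*(1 + 15)²) = -(174 + 2*16²) = -(174 + 2*256) = -(174 + 512) = -1*686 = -686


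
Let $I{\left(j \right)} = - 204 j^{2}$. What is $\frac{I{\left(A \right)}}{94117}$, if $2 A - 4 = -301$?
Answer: $- \frac{4498659}{94117} \approx -47.799$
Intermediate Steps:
$A = - \frac{297}{2}$ ($A = 2 + \frac{1}{2} \left(-301\right) = 2 - \frac{301}{2} = - \frac{297}{2} \approx -148.5$)
$\frac{I{\left(A \right)}}{94117} = \frac{\left(-204\right) \left(- \frac{297}{2}\right)^{2}}{94117} = \left(-204\right) \frac{88209}{4} \cdot \frac{1}{94117} = \left(-4498659\right) \frac{1}{94117} = - \frac{4498659}{94117}$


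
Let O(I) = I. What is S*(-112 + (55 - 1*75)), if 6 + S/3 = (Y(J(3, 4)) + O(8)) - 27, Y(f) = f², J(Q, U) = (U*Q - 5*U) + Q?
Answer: 0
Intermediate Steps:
J(Q, U) = Q - 5*U + Q*U (J(Q, U) = (Q*U - 5*U) + Q = (-5*U + Q*U) + Q = Q - 5*U + Q*U)
S = 0 (S = -18 + 3*(((3 - 5*4 + 3*4)² + 8) - 27) = -18 + 3*(((3 - 20 + 12)² + 8) - 27) = -18 + 3*(((-5)² + 8) - 27) = -18 + 3*((25 + 8) - 27) = -18 + 3*(33 - 27) = -18 + 3*6 = -18 + 18 = 0)
S*(-112 + (55 - 1*75)) = 0*(-112 + (55 - 1*75)) = 0*(-112 + (55 - 75)) = 0*(-112 - 20) = 0*(-132) = 0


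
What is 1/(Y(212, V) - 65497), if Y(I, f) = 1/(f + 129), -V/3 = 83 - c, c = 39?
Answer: -3/196492 ≈ -1.5268e-5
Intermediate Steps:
V = -132 (V = -3*(83 - 1*39) = -3*(83 - 39) = -3*44 = -132)
Y(I, f) = 1/(129 + f)
1/(Y(212, V) - 65497) = 1/(1/(129 - 132) - 65497) = 1/(1/(-3) - 65497) = 1/(-⅓ - 65497) = 1/(-196492/3) = -3/196492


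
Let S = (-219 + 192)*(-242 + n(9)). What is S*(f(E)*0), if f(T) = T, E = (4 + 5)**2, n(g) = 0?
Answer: 0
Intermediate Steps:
E = 81 (E = 9**2 = 81)
S = 6534 (S = (-219 + 192)*(-242 + 0) = -27*(-242) = 6534)
S*(f(E)*0) = 6534*(81*0) = 6534*0 = 0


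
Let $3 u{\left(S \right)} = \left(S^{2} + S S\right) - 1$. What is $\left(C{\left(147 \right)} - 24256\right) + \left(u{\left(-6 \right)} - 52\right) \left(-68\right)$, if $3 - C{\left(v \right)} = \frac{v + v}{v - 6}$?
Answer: $- \frac{3148307}{141} \approx -22328.0$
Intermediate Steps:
$C{\left(v \right)} = 3 - \frac{2 v}{-6 + v}$ ($C{\left(v \right)} = 3 - \frac{v + v}{v - 6} = 3 - \frac{2 v}{-6 + v}$)
$u{\left(S \right)} = - \frac{1}{3} + \frac{2 S^{2}}{3}$ ($u{\left(S \right)} = \frac{\left(S^{2} + S S\right) - 1}{3} = \frac{\left(S^{2} + S^{2}\right) - 1}{3} = \frac{2 S^{2} - 1}{3} = \frac{-1 + 2 S^{2}}{3} = - \frac{1}{3} + \frac{2 S^{2}}{3}$)
$\left(C{\left(147 \right)} - 24256\right) + \left(u{\left(-6 \right)} - 52\right) \left(-68\right) = \left(\frac{-18 + 147}{-6 + 147} - 24256\right) + \left(\left(- \frac{1}{3} + \frac{2 \left(-6\right)^{2}}{3}\right) - 52\right) \left(-68\right) = \left(\frac{1}{141} \cdot 129 - 24256\right) + \left(\left(- \frac{1}{3} + \frac{2}{3} \cdot 36\right) - 52\right) \left(-68\right) = \left(\frac{1}{141} \cdot 129 - 24256\right) + \left(\left(- \frac{1}{3} + 24\right) - 52\right) \left(-68\right) = \left(\frac{43}{47} - 24256\right) + \left(\frac{71}{3} - 52\right) \left(-68\right) = - \frac{1139989}{47} - - \frac{5780}{3} = - \frac{1139989}{47} + \frac{5780}{3} = - \frac{3148307}{141}$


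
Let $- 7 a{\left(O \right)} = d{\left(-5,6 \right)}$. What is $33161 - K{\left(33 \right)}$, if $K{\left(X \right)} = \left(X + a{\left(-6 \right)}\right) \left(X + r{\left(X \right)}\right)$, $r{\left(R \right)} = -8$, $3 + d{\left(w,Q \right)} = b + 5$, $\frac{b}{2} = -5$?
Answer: $\frac{226152}{7} \approx 32307.0$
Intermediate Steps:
$b = -10$ ($b = 2 \left(-5\right) = -10$)
$d{\left(w,Q \right)} = -8$ ($d{\left(w,Q \right)} = -3 + \left(-10 + 5\right) = -3 - 5 = -8$)
$a{\left(O \right)} = \frac{8}{7}$ ($a{\left(O \right)} = \left(- \frac{1}{7}\right) \left(-8\right) = \frac{8}{7}$)
$K{\left(X \right)} = \left(-8 + X\right) \left(\frac{8}{7} + X\right)$ ($K{\left(X \right)} = \left(X + \frac{8}{7}\right) \left(X - 8\right) = \left(\frac{8}{7} + X\right) \left(-8 + X\right) = \left(-8 + X\right) \left(\frac{8}{7} + X\right)$)
$33161 - K{\left(33 \right)} = 33161 - \left(- \frac{64}{7} + 33^{2} - \frac{1584}{7}\right) = 33161 - \left(- \frac{64}{7} + 1089 - \frac{1584}{7}\right) = 33161 - \frac{5975}{7} = \frac{226152}{7}$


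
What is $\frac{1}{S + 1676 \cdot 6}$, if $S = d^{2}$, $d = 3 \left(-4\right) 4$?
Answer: $\frac{1}{12360} \approx 8.0906 \cdot 10^{-5}$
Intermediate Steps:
$d = -48$ ($d = \left(-12\right) 4 = -48$)
$S = 2304$ ($S = \left(-48\right)^{2} = 2304$)
$\frac{1}{S + 1676 \cdot 6} = \frac{1}{2304 + 1676 \cdot 6} = \frac{1}{2304 + 10056} = \frac{1}{12360}$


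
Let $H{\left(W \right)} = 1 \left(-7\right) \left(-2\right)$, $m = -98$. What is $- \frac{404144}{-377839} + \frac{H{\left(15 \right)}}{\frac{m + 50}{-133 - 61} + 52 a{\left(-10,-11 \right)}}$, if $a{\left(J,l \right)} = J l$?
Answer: $\frac{112379030889}{104824629448} \approx 1.0721$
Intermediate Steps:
$H{\left(W \right)} = 14$ ($H{\left(W \right)} = \left(-7\right) \left(-2\right) = 14$)
$- \frac{404144}{-377839} + \frac{H{\left(15 \right)}}{\frac{m + 50}{-133 - 61} + 52 a{\left(-10,-11 \right)}} = - \frac{404144}{-377839} + \frac{14}{\frac{-98 + 50}{-133 - 61} + 52 \left(\left(-10\right) \left(-11\right)\right)} = \left(-404144\right) \left(- \frac{1}{377839}\right) + \frac{14}{- \frac{48}{-194} + 52 \cdot 110} = \frac{404144}{377839} + \frac{14}{\left(-48\right) \left(- \frac{1}{194}\right) + 5720} = \frac{404144}{377839} + \frac{14}{\frac{24}{97} + 5720} = \frac{404144}{377839} + \frac{14}{\frac{554864}{97}} = \frac{404144}{377839} + 14 \cdot \frac{97}{554864} = \frac{404144}{377839} + \frac{679}{277432} = \frac{112379030889}{104824629448}$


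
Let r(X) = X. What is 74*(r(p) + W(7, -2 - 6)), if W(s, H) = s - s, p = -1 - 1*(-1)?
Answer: 0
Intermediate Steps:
p = 0 (p = -1 + 1 = 0)
W(s, H) = 0
74*(r(p) + W(7, -2 - 6)) = 74*(0 + 0) = 74*0 = 0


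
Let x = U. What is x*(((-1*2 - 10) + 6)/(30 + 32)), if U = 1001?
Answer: -3003/31 ≈ -96.871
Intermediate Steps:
x = 1001
x*(((-1*2 - 10) + 6)/(30 + 32)) = 1001*(((-1*2 - 10) + 6)/(30 + 32)) = 1001*(((-2 - 10) + 6)/62) = 1001*((-12 + 6)*(1/62)) = 1001*(-6*1/62) = 1001*(-3/31) = -3003/31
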